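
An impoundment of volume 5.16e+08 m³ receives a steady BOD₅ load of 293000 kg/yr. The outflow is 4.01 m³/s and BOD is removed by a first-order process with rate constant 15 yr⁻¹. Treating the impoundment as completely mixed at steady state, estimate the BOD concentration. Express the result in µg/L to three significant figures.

37.2 µg/L

Outflow Q = 4.01 m³/s × 3.156e+07 s/yr = 1.265e+08 m³/yr.
Steady-state CSTR mass balance: W = Q·C + k·V·C, so C = W/(Q + kV).
Q + kV = 1.265e+08 + 15·5.16e+08 = 7.867e+09 m³/yr.
C = 293000/7.867e+09 = 3.725e-05 kg/m³ = 0.03725 mg/L = 37.25 µg/L.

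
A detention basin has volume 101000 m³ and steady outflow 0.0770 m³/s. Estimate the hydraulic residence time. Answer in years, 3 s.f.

Q = 0.0770 m³/s × 3.156e+07 s/yr = 2.43e+06 m³/yr.
Hydraulic residence time τ = V/Q = 101000/2.43e+06 = 0.04156 yr.

0.0416 yr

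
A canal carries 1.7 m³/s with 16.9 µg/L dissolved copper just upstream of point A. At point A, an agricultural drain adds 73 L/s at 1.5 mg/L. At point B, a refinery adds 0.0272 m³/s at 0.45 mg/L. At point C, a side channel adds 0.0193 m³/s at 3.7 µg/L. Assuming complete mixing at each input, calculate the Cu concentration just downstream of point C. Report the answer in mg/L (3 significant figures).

0.0827 mg/L

16.9 µg/L = 0.0169 mg/L.
73 L/s = 0.073 m³/s.
After input A: C = (1.7·0.0169 + 0.073·1.5) / 1.773 = 0.07796 mg/L.
After input B: C = (1.773·0.07796 + 0.0272·0.45) / 1.8 = 0.08359 mg/L.
3.7 µg/L = 0.0037 mg/L.
After input C: C = (1.8·0.08359 + 0.0193·0.0037) / 1.819 = 0.08274 mg/L.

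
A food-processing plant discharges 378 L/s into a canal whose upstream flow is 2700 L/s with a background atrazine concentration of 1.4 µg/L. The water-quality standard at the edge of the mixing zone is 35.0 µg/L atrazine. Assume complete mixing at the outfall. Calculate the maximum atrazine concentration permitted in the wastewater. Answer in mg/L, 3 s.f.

0.275 mg/L

378 L/s = 0.378 m³/s.
2700 L/s = 2.7 m³/s.
1.4 µg/L = 0.0014 mg/L.
35.0 µg/L = 0.035 mg/L.
Mass balance: 0.035·3.078 = 0.378·Cₑ + 2.7·0.0014.
Cₑ = (0.1077 − 0.00378) / 0.378 = 0.275 mg/L.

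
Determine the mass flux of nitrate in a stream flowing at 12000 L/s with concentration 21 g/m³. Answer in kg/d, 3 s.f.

12000 L/s = 12 m³/s.
Mass flux = Q·C = 12 m³/s × 21 g/m³ = 252 g/s.
= 252 g/s × 86.4 = 2.177e+04 kg/d.

21800 kg/d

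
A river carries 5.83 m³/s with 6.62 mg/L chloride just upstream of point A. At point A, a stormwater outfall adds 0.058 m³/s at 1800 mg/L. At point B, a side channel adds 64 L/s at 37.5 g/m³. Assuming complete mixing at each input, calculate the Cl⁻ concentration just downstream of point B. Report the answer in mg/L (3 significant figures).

24.4 mg/L

After input A: C = (5.83·6.62 + 0.058·1800) / 5.888 = 24.29 mg/L.
64 L/s = 0.064 m³/s.
After input B: C = (5.888·24.29 + 0.064·37.5) / 5.952 = 24.43 mg/L.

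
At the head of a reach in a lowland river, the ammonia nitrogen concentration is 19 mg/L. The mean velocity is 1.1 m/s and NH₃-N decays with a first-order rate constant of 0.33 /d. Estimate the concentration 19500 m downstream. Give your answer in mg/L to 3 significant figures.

Travel time t = 19500 m / 1.1 m/s = 1.95e+04/1.1 = 1.773e+04 s = 0.2052 d.
First-order decay: C = 19·exp(−0.33·0.2052) = 19·0.9345 = 17.76 mg/L.

17.8 mg/L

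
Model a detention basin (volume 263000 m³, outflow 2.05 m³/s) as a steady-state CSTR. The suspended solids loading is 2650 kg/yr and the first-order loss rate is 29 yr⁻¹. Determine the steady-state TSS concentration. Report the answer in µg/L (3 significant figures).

Outflow Q = 2.05 m³/s × 3.156e+07 s/yr = 6.469e+07 m³/yr.
Steady-state CSTR mass balance: W = Q·C + k·V·C, so C = W/(Q + kV).
Q + kV = 6.469e+07 + 29·263000 = 7.232e+07 m³/yr.
C = 2650/7.232e+07 = 3.664e-05 kg/m³ = 0.03664 mg/L = 36.64 µg/L.

36.6 µg/L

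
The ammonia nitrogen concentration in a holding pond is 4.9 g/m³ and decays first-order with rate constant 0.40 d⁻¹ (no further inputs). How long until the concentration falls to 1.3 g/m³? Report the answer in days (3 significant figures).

t = ln(C₀/C)/k = ln(4.9/1.3)/0.40 = 1.327/0.40 = 3.317 d.

3.32 d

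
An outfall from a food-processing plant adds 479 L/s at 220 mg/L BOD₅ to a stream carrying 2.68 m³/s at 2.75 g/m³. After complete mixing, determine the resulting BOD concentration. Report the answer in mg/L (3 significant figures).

35.7 mg/L

479 L/s = 0.479 m³/s.
By mass balance at complete mixing, C = (0.479·220 + 2.68·2.75) / (0.479 + 2.68) = 112.8/3.159 = 35.69 mg/L.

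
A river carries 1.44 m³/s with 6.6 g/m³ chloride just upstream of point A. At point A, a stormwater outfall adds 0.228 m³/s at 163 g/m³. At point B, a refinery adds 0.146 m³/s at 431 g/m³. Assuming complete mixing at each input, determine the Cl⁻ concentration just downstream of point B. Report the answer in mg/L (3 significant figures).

After input A: C = (1.44·6.6 + 0.228·163) / 1.668 = 27.98 mg/L.
After input B: C = (1.668·27.98 + 0.146·431) / 1.814 = 60.42 mg/L.

60.4 mg/L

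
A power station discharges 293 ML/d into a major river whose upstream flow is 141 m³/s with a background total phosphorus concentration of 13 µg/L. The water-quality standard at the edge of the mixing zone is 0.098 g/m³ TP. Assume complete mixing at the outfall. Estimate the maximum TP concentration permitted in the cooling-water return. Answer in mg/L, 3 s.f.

293 ML/d = 3.391 m³/s.
13 µg/L = 0.013 mg/L.
Mass balance: 0.098·144.4 = 3.391·Cₑ + 141·0.013.
Cₑ = (14.15 − 1.833) / 3.391 = 3.632 mg/L.

3.63 mg/L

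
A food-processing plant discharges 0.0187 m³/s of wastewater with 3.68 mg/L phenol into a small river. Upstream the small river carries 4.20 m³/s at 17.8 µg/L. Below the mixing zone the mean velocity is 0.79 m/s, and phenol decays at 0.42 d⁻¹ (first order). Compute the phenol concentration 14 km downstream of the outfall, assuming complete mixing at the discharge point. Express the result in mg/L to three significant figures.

0.0312 mg/L

17.8 µg/L = 0.0178 mg/L.
After complete mixing, C₀ = (0.0187·3.68 + 4.2·0.0178) / 4.219 = 0.03403 mg/L.
Travel time t = 1.4e+04 m / 0.79 m/s = 1.772e+04 s = 0.2051 d.
C = 0.03403·exp(−0.42·0.2051) = 0.03403·0.9175 = 0.03122 mg/L.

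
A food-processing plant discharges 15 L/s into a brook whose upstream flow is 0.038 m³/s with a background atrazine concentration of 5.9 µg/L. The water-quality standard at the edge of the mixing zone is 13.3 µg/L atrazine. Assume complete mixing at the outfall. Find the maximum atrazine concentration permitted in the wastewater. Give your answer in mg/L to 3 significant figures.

0.0320 mg/L

15 L/s = 0.015 m³/s.
5.9 µg/L = 0.0059 mg/L.
13.3 µg/L = 0.0133 mg/L.
Mass balance: 0.0133·0.053 = 0.015·Cₑ + 0.038·0.0059.
Cₑ = (0.0007049 − 0.0002242) / 0.015 = 0.03205 mg/L.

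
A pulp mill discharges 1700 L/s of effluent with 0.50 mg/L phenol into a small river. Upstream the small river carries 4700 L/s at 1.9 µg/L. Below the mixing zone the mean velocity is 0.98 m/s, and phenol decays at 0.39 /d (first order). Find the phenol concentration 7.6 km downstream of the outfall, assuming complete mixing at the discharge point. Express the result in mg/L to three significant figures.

0.130 mg/L

1700 L/s = 1.7 m³/s.
4700 L/s = 4.7 m³/s.
1.9 µg/L = 0.0019 mg/L.
After complete mixing, C₀ = (1.7·0.5 + 4.7·0.0019) / 6.4 = 0.1342 mg/L.
Travel time t = 7600 m / 0.98 m/s = 7755 s = 0.08976 d.
C = 0.1342·exp(−0.39·0.08976) = 0.1342·0.9656 = 0.1296 mg/L.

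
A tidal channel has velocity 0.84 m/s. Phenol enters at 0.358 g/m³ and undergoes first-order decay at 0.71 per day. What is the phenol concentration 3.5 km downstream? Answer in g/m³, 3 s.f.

Travel time t = 3.5 km / 0.84 m/s = 3500/0.84 = 4167 s = 0.04823 d.
First-order decay: C = 0.358·exp(−0.71·0.04823) = 0.358·0.9663 = 0.3459 g/m³.

0.346 g/m³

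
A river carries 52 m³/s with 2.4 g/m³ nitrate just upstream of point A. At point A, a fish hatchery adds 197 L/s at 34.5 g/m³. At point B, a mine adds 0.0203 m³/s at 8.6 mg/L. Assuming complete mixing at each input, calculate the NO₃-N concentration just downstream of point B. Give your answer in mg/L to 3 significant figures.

197 L/s = 0.197 m³/s.
After input A: C = (52·2.4 + 0.197·34.5) / 52.2 = 2.521 mg/L.
After input B: C = (52.2·2.521 + 0.0203·8.6) / 52.22 = 2.524 mg/L.

2.52 mg/L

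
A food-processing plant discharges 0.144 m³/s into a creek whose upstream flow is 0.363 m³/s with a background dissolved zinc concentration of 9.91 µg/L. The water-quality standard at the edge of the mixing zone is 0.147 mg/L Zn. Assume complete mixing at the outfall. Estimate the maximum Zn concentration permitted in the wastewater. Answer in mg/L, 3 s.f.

0.493 mg/L

9.91 µg/L = 0.00991 mg/L.
Mass balance: 0.147·0.507 = 0.144·Cₑ + 0.363·0.00991.
Cₑ = (0.07453 − 0.003597) / 0.144 = 0.4926 mg/L.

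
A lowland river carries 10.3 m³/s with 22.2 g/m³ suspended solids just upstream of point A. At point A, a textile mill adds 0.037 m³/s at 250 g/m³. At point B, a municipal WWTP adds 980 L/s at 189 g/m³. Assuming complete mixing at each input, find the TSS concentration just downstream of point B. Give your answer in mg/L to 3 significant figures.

After input A: C = (10.3·22.2 + 0.037·250) / 10.34 = 23.02 mg/L.
980 L/s = 0.98 m³/s.
After input B: C = (10.34·23.02 + 0.98·189) / 11.32 = 37.39 mg/L.

37.4 mg/L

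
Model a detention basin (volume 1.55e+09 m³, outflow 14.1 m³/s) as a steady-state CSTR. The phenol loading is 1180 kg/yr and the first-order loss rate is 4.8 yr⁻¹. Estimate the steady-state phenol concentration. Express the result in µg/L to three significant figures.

Outflow Q = 14.1 m³/s × 3.156e+07 s/yr = 4.45e+08 m³/yr.
Steady-state CSTR mass balance: W = Q·C + k·V·C, so C = W/(Q + kV).
Q + kV = 4.45e+08 + 4.8·1.55e+09 = 7.885e+09 m³/yr.
C = 1180/7.885e+09 = 1.497e-07 kg/m³ = 0.0001497 mg/L = 0.1497 µg/L.

0.150 µg/L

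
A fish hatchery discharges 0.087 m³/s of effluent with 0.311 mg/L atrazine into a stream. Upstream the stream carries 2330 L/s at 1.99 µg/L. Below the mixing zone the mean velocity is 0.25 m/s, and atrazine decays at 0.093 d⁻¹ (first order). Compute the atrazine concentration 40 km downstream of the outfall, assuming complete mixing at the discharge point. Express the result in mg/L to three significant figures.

0.0110 mg/L

2330 L/s = 2.33 m³/s.
1.99 µg/L = 0.00199 mg/L.
After complete mixing, C₀ = (0.087·0.311 + 2.33·0.00199) / 2.417 = 0.01311 mg/L.
Travel time t = 4e+04 m / 0.25 m/s = 1.6e+05 s = 1.852 d.
C = 0.01311·exp(−0.093·1.852) = 0.01311·0.8418 = 0.01104 mg/L.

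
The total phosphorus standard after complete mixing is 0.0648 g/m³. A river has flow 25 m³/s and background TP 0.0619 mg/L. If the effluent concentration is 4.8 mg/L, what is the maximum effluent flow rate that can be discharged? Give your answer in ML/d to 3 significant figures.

Mass balance at complete mixing: C_std·(Q_w + Q_r) = Q_w·C_e + Q_r·C_b.
Rearranging, Q_w = Q_r·(C_std − C_b)/(C_e − C_std) = 25·(0.0648 − 0.0619) / (4.8 − 0.0648) = 0.01531 m³/s.
= 1.323 ML/d.

1.32 ML/d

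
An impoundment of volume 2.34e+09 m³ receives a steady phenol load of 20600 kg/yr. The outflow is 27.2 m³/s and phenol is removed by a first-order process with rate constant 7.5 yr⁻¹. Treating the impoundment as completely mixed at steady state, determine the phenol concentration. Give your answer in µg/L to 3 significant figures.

1.12 µg/L

Outflow Q = 27.2 m³/s × 3.156e+07 s/yr = 8.584e+08 m³/yr.
Steady-state CSTR mass balance: W = Q·C + k·V·C, so C = W/(Q + kV).
Q + kV = 8.584e+08 + 7.5·2.34e+09 = 1.841e+10 m³/yr.
C = 20600/1.841e+10 = 1.119e-06 kg/m³ = 0.001119 mg/L = 1.119 µg/L.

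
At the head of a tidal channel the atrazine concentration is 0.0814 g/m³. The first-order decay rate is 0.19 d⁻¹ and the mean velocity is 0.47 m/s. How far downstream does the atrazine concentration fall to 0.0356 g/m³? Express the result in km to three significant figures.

From C = C₀·e^(−kt), t = ln(C₀/C)/k = ln(0.0814/0.0356)/0.19 = 0.827/0.19 = 4.353 d.
Distance = v·t = 0.47 m/s × 3.761e+05 s = 1.768e+05 m = 176.8 km.

177 km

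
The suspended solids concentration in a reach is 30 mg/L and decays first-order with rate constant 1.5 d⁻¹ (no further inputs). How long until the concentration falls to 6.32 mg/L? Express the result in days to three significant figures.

1.04 d

t = ln(C₀/C)/k = ln(30/6.32)/1.5 = 1.557/1.5 = 1.038 d.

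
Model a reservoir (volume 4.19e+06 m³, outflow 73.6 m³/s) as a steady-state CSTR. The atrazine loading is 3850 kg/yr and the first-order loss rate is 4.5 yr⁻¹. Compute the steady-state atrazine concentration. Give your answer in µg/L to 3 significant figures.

Outflow Q = 73.6 m³/s × 3.156e+07 s/yr = 2.323e+09 m³/yr.
Steady-state CSTR mass balance: W = Q·C + k·V·C, so C = W/(Q + kV).
Q + kV = 2.323e+09 + 4.5·4.19e+06 = 2.341e+09 m³/yr.
C = 3850/2.341e+09 = 1.644e-06 kg/m³ = 0.001644 mg/L = 1.644 µg/L.

1.64 µg/L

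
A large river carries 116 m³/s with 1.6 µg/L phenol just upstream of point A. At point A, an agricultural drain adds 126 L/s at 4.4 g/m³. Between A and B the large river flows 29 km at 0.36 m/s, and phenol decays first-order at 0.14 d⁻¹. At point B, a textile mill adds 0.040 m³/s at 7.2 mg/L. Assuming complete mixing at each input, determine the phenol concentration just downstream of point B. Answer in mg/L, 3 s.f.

1.6 µg/L = 0.0016 mg/L.
126 L/s = 0.126 m³/s.
After input A: C = (116·0.0016 + 0.126·4.4) / 116.1 = 0.006372 mg/L.
Over the 29 km reach to input B (t = 8.056e+04 s = 0.9324 d), decay gives C = 0.006372·exp(−0.14·0.9324) = 0.005593 mg/L.
After input B: C = (116.1·0.005593 + 0.04·7.2) / 116.2 = 0.00807 mg/L.

0.00807 mg/L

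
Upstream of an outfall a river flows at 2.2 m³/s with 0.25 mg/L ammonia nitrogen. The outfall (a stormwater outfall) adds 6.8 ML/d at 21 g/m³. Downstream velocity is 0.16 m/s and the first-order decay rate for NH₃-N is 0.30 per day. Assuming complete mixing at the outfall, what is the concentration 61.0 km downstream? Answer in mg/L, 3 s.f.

0.257 mg/L

6.8 ML/d = 0.0787 m³/s.
After complete mixing, C₀ = (0.0787·21 + 2.2·0.25) / 2.279 = 0.9667 mg/L.
Travel time t = 6.1e+04 m / 0.16 m/s = 3.812e+05 s = 4.413 d.
C = 0.9667·exp(−0.30·4.413) = 0.9667·0.2661 = 0.2573 mg/L.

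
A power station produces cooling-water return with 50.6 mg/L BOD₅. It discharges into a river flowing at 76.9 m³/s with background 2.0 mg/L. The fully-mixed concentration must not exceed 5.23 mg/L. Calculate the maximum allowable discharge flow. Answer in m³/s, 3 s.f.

Mass balance at complete mixing: C_std·(Q_w + Q_r) = Q_w·C_e + Q_r·C_b.
Rearranging, Q_w = Q_r·(C_std − C_b)/(C_e − C_std) = 76.9·(5.23 − 2) / (50.6 − 5.23) = 5.475 m³/s.

5.47 m³/s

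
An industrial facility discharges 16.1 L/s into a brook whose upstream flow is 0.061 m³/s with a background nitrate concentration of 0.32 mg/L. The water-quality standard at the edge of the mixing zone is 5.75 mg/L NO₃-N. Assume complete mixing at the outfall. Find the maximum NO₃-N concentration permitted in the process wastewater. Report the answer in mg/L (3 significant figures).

16.1 L/s = 0.0161 m³/s.
Mass balance: 5.75·0.0771 = 0.0161·Cₑ + 0.061·0.32.
Cₑ = (0.4433 − 0.01952) / 0.0161 = 26.32 mg/L.

26.3 mg/L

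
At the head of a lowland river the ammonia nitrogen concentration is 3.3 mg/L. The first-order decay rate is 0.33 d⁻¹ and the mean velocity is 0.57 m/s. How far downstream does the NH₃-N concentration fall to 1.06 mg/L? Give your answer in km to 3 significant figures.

169 km

From C = C₀·e^(−kt), t = ln(C₀/C)/k = ln(3.3/1.06)/0.33 = 1.136/0.33 = 3.441 d.
Distance = v·t = 0.57 m/s × 2.973e+05 s = 1.695e+05 m = 169.5 km.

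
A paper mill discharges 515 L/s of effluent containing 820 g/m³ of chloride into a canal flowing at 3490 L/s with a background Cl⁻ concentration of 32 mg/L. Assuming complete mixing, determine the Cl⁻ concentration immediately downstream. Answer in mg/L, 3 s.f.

515 L/s = 0.515 m³/s.
3490 L/s = 3.49 m³/s.
By mass balance at complete mixing, C = (0.515·820 + 3.49·32) / (0.515 + 3.49) = 534/4.005 = 133.3 mg/L.

133 mg/L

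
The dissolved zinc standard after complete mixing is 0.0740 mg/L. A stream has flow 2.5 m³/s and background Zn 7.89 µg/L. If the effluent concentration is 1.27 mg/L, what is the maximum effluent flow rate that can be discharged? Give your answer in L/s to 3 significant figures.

7.89 µg/L = 0.00789 mg/L.
Mass balance at complete mixing: C_std·(Q_w + Q_r) = Q_w·C_e + Q_r·C_b.
Rearranging, Q_w = Q_r·(C_std − C_b)/(C_e − C_std) = 2.5·(0.074 − 0.00789) / (1.27 − 0.074) = 0.1382 m³/s.
= 138.2 L/s.

138 L/s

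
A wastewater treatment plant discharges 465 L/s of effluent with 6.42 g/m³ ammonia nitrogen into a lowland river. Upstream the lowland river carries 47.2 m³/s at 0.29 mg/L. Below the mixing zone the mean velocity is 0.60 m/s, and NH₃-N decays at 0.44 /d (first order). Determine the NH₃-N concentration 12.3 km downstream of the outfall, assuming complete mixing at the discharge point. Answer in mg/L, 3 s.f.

465 L/s = 0.465 m³/s.
After complete mixing, C₀ = (0.465·6.42 + 47.2·0.29) / 47.67 = 0.3498 mg/L.
Travel time t = 1.23e+04 m / 0.60 m/s = 2.05e+04 s = 0.2373 d.
C = 0.3498·exp(−0.44·0.2373) = 0.3498·0.9009 = 0.3151 mg/L.

0.315 mg/L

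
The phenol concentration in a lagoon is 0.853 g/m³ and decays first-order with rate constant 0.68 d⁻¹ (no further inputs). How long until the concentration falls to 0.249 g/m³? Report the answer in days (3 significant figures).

t = ln(C₀/C)/k = ln(0.853/0.249)/0.68 = 1.231/0.68 = 1.811 d.

1.81 d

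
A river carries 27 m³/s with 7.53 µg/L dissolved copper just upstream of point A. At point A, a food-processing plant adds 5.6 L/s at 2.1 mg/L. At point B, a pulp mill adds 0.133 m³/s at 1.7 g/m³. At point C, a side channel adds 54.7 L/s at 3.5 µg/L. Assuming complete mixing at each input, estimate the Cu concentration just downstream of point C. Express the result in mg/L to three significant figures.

0.0162 mg/L

7.53 µg/L = 0.00753 mg/L.
5.6 L/s = 0.0056 m³/s.
After input A: C = (27·0.00753 + 0.0056·2.1) / 27.01 = 0.007964 mg/L.
After input B: C = (27.01·0.007964 + 0.133·1.7) / 27.14 = 0.01626 mg/L.
54.7 L/s = 0.0547 m³/s.
3.5 µg/L = 0.0035 mg/L.
After input C: C = (27.14·0.01626 + 0.0547·0.0035) / 27.19 = 0.01623 mg/L.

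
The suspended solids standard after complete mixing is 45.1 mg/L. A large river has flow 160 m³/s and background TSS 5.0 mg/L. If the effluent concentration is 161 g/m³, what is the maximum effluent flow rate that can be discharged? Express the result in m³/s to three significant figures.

55.4 m³/s

Mass balance at complete mixing: C_std·(Q_w + Q_r) = Q_w·C_e + Q_r·C_b.
Rearranging, Q_w = Q_r·(C_std − C_b)/(C_e − C_std) = 160·(45.1 − 5) / (161 − 45.1) = 55.36 m³/s.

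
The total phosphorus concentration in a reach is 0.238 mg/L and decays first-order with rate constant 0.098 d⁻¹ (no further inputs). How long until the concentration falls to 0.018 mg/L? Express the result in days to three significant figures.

t = ln(C₀/C)/k = ln(0.238/0.018)/0.098 = 2.582/0.098 = 26.35 d.

26.3 d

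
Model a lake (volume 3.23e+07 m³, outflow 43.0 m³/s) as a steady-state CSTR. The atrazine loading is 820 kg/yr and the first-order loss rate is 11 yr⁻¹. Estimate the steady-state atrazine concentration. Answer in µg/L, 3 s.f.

0.479 µg/L

Outflow Q = 43.0 m³/s × 3.156e+07 s/yr = 1.357e+09 m³/yr.
Steady-state CSTR mass balance: W = Q·C + k·V·C, so C = W/(Q + kV).
Q + kV = 1.357e+09 + 11·3.23e+07 = 1.712e+09 m³/yr.
C = 820/1.712e+09 = 4.789e-07 kg/m³ = 0.0004789 mg/L = 0.4789 µg/L.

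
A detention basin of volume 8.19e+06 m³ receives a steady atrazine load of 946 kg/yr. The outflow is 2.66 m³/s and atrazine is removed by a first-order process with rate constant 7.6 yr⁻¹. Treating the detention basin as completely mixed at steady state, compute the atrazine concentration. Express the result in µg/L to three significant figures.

Outflow Q = 2.66 m³/s × 3.156e+07 s/yr = 8.394e+07 m³/yr.
Steady-state CSTR mass balance: W = Q·C + k·V·C, so C = W/(Q + kV).
Q + kV = 8.394e+07 + 7.6·8.19e+06 = 1.462e+08 m³/yr.
C = 946/1.462e+08 = 6.471e-06 kg/m³ = 0.006471 mg/L = 6.471 µg/L.

6.47 µg/L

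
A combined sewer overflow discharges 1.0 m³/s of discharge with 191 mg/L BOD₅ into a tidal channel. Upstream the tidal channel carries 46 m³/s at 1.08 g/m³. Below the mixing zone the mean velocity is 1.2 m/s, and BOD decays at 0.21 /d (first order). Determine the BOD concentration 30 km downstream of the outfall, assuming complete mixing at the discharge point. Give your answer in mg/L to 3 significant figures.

4.82 mg/L

After complete mixing, C₀ = (1·191 + 46·1.08) / 47 = 5.121 mg/L.
Travel time t = 3e+04 m / 1.2 m/s = 2.5e+04 s = 0.2894 d.
C = 5.121·exp(−0.21·0.2894) = 5.121·0.941 = 4.819 mg/L.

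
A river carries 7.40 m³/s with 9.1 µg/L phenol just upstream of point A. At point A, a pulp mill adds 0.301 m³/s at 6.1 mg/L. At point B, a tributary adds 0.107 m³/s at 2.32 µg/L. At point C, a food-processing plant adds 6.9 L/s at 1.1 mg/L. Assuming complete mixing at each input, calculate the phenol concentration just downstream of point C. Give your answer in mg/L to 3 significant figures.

0.245 mg/L

9.1 µg/L = 0.0091 mg/L.
After input A: C = (7.4·0.0091 + 0.301·6.1) / 7.701 = 0.2472 mg/L.
2.32 µg/L = 0.00232 mg/L.
After input B: C = (7.701·0.2472 + 0.107·0.00232) / 7.808 = 0.2438 mg/L.
6.9 L/s = 0.0069 m³/s.
After input C: C = (7.808·0.2438 + 0.0069·1.1) / 7.815 = 0.2446 mg/L.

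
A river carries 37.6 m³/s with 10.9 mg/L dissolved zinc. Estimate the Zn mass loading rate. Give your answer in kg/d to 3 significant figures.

Mass flux = Q·C = 37.6 m³/s × 10.9 g/m³ = 409.8 g/s.
= 409.8 g/s × 86.4 = 3.541e+04 kg/d.

35400 kg/d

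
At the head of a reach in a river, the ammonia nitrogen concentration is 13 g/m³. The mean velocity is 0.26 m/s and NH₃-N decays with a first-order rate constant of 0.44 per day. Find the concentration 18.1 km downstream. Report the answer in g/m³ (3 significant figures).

Travel time t = 18.1 km / 0.26 m/s = 1.81e+04/0.26 = 6.962e+04 s = 0.8057 d.
First-order decay: C = 13·exp(−0.44·0.8057) = 13·0.7015 = 9.12 g/m³.

9.12 g/m³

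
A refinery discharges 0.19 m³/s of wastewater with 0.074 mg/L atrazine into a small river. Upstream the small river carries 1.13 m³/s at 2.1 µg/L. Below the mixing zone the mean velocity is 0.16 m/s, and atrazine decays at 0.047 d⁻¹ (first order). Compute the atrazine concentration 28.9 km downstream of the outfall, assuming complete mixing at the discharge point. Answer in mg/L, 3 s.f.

0.0113 mg/L

2.1 µg/L = 0.0021 mg/L.
After complete mixing, C₀ = (0.19·0.074 + 1.13·0.0021) / 1.32 = 0.01245 mg/L.
Travel time t = 2.89e+04 m / 0.16 m/s = 1.806e+05 s = 2.091 d.
C = 0.01245·exp(−0.047·2.091) = 0.01245·0.9064 = 0.01128 mg/L.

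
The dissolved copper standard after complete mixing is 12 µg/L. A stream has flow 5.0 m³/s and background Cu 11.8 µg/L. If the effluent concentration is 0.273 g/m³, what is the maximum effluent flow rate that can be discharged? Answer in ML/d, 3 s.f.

11.8 µg/L = 0.0118 mg/L.
12 µg/L = 0.012 mg/L.
Mass balance at complete mixing: C_std·(Q_w + Q_r) = Q_w·C_e + Q_r·C_b.
Rearranging, Q_w = Q_r·(C_std − C_b)/(C_e − C_std) = 5.0·(0.012 − 0.0118) / (0.273 − 0.012) = 0.003831 m³/s.
= 0.331 ML/d.

0.331 ML/d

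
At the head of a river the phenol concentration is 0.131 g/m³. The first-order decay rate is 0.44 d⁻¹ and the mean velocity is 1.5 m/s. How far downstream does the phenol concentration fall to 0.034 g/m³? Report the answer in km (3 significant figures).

From C = C₀·e^(−kt), t = ln(C₀/C)/k = ln(0.131/0.034)/0.44 = 1.349/0.44 = 3.066 d.
Distance = v·t = 1.5 m/s × 2.649e+05 s = 3.973e+05 m = 397.3 km.

397 km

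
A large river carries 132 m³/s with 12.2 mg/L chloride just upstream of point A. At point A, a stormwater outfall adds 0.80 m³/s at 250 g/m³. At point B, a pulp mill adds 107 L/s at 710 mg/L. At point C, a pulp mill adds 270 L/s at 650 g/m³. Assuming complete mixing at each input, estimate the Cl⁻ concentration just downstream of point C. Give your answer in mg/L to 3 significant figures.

After input A: C = (132·12.2 + 0.8·250) / 132.8 = 13.63 mg/L.
107 L/s = 0.107 m³/s.
After input B: C = (132.8·13.63 + 0.107·710) / 132.9 = 14.19 mg/L.
270 L/s = 0.27 m³/s.
After input C: C = (132.9·14.19 + 0.27·650) / 133.2 = 15.48 mg/L.

15.5 mg/L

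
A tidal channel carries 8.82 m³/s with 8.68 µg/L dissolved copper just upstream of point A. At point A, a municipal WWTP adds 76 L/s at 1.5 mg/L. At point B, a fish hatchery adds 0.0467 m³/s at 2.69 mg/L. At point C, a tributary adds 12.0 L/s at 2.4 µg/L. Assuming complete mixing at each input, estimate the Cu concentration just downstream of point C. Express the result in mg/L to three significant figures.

8.68 µg/L = 0.00868 mg/L.
76 L/s = 0.076 m³/s.
After input A: C = (8.82·0.00868 + 0.076·1.5) / 8.896 = 0.02142 mg/L.
After input B: C = (8.896·0.02142 + 0.0467·2.69) / 8.943 = 0.03536 mg/L.
12.0 L/s = 0.012 m³/s.
2.4 µg/L = 0.0024 mg/L.
After input C: C = (8.943·0.03536 + 0.012·0.0024) / 8.955 = 0.03531 mg/L.

0.0353 mg/L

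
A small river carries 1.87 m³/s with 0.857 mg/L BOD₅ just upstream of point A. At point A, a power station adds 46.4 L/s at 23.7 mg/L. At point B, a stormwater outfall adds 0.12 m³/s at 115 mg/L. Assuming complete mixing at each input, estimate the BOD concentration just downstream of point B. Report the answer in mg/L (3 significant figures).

46.4 L/s = 0.0464 m³/s.
After input A: C = (1.87·0.857 + 0.0464·23.7) / 1.916 = 1.41 mg/L.
After input B: C = (1.916·1.41 + 0.12·115) / 2.036 = 8.104 mg/L.

8.10 mg/L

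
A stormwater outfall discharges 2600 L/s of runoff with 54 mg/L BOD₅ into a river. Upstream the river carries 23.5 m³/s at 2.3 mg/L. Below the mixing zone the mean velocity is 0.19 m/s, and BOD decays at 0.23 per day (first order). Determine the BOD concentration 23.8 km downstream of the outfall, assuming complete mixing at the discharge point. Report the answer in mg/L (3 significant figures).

5.34 mg/L

2600 L/s = 2.6 m³/s.
After complete mixing, C₀ = (2.6·54 + 23.5·2.3) / 26.1 = 7.45 mg/L.
Travel time t = 2.38e+04 m / 0.19 m/s = 1.253e+05 s = 1.45 d.
C = 7.45·exp(−0.23·1.45) = 7.45·0.7164 = 5.338 mg/L.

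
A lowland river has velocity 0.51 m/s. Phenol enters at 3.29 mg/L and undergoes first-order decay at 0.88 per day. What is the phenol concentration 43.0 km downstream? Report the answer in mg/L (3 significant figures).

1.39 mg/L

Travel time t = 43.0 km / 0.51 m/s = 4.3e+04/0.51 = 8.431e+04 s = 0.9759 d.
First-order decay: C = 3.29·exp(−0.88·0.9759) = 3.29·0.4237 = 1.394 mg/L.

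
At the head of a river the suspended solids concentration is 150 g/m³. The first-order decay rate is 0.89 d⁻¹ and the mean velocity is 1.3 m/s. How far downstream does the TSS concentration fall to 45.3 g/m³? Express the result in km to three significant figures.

From C = C₀·e^(−kt), t = ln(C₀/C)/k = ln(150/45.3)/0.89 = 1.197/0.89 = 1.345 d.
Distance = v·t = 1.3 m/s × 1.162e+05 s = 1.511e+05 m = 151.1 km.

151 km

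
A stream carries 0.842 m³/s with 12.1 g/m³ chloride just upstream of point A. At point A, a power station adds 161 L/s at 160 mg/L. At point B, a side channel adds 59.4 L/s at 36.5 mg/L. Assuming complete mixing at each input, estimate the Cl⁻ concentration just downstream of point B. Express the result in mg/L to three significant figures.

35.9 mg/L

161 L/s = 0.161 m³/s.
After input A: C = (0.842·12.1 + 0.161·160) / 1.003 = 35.84 mg/L.
59.4 L/s = 0.0594 m³/s.
After input B: C = (1.003·35.84 + 0.0594·36.5) / 1.062 = 35.88 mg/L.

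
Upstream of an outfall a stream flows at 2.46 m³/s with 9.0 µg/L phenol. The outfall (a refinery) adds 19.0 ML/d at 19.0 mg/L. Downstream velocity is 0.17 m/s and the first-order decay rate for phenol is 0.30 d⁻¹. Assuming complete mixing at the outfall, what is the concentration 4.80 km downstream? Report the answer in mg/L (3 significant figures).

19.0 ML/d = 0.2199 m³/s.
9.0 µg/L = 0.009 mg/L.
After complete mixing, C₀ = (0.2199·19 + 2.46·0.009) / 2.68 = 1.567 mg/L.
Travel time t = 4800 m / 0.17 m/s = 2.824e+04 s = 0.3268 d.
C = 1.567·exp(−0.30·0.3268) = 1.567·0.9066 = 1.421 mg/L.

1.42 mg/L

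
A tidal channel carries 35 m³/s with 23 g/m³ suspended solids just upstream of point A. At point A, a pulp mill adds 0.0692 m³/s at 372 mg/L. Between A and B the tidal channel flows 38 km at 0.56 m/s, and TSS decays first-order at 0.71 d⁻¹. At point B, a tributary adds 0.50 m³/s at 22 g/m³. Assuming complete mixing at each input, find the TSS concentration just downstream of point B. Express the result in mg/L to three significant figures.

13.7 mg/L

After input A: C = (35·23 + 0.0692·372) / 35.07 = 23.69 mg/L.
Over the 38 km reach to input B (t = 6.786e+04 s = 0.7854 d), decay gives C = 23.69·exp(−0.71·0.7854) = 13.56 mg/L.
After input B: C = (35.07·13.56 + 0.5·22) / 35.57 = 13.68 mg/L.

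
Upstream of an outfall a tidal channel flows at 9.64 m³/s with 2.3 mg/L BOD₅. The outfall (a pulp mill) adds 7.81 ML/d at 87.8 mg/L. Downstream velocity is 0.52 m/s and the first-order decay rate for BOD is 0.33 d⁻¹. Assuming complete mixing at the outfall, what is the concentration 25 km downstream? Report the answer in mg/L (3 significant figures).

7.81 ML/d = 0.09039 m³/s.
After complete mixing, C₀ = (0.09039·87.8 + 9.64·2.3) / 9.73 = 3.094 mg/L.
Travel time t = 2.5e+04 m / 0.52 m/s = 4.808e+04 s = 0.5564 d.
C = 3.094·exp(−0.33·0.5564) = 3.094·0.8322 = 2.575 mg/L.

2.58 mg/L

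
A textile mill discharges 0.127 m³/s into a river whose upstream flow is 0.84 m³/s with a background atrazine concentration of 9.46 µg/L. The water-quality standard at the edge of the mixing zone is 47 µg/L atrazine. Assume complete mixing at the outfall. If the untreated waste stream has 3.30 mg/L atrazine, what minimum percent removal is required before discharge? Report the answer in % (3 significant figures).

9.46 µg/L = 0.00946 mg/L.
47 µg/L = 0.047 mg/L.
Mass balance: 0.047·0.967 = 0.127·Cₑ + 0.84·0.00946.
Cₑ = (0.04545 − 0.007946) / 0.127 = 0.2953 mg/L.
Required removal = 1 − 0.2953/3.30 = 91.05 %.

91.1 %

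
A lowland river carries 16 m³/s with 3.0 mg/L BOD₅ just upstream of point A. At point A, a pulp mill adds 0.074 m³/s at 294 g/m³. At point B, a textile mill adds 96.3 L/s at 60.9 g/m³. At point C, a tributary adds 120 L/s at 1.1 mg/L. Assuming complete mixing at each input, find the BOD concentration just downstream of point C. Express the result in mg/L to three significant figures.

4.65 mg/L

After input A: C = (16·3 + 0.074·294) / 16.07 = 4.34 mg/L.
96.3 L/s = 0.0963 m³/s.
After input B: C = (16.07·4.34 + 0.0963·60.9) / 16.17 = 4.677 mg/L.
120 L/s = 0.12 m³/s.
After input C: C = (16.17·4.677 + 0.12·1.1) / 16.29 = 4.65 mg/L.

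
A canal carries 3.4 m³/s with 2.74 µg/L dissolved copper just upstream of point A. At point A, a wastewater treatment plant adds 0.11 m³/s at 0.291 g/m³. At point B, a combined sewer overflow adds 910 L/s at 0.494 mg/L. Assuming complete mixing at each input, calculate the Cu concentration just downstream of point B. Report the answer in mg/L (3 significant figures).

0.111 mg/L

2.74 µg/L = 0.00274 mg/L.
After input A: C = (3.4·0.00274 + 0.11·0.291) / 3.51 = 0.01177 mg/L.
910 L/s = 0.91 m³/s.
After input B: C = (3.51·0.01177 + 0.91·0.494) / 4.42 = 0.1111 mg/L.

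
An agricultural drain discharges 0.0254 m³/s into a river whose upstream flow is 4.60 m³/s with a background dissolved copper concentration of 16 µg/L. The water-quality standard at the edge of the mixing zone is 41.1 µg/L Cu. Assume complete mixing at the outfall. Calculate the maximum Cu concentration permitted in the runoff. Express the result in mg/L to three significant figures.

16 µg/L = 0.016 mg/L.
41.1 µg/L = 0.0411 mg/L.
Mass balance: 0.0411·4.625 = 0.0254·Cₑ + 4.6·0.016.
Cₑ = (0.1901 − 0.0736) / 0.0254 = 4.587 mg/L.

4.59 mg/L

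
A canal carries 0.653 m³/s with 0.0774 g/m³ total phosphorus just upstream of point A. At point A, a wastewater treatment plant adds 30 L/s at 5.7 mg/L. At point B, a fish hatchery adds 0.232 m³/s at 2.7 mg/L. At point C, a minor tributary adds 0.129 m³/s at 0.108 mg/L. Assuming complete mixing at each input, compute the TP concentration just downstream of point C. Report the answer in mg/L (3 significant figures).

30 L/s = 0.03 m³/s.
After input A: C = (0.653·0.0774 + 0.03·5.7) / 0.683 = 0.3244 mg/L.
After input B: C = (0.683·0.3244 + 0.232·2.7) / 0.915 = 0.9267 mg/L.
After input C: C = (0.915·0.9267 + 0.129·0.108) / 1.044 = 0.8256 mg/L.

0.826 mg/L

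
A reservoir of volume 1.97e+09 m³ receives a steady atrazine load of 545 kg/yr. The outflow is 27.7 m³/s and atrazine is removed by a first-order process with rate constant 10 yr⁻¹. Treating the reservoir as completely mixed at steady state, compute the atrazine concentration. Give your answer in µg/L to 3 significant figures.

Outflow Q = 27.7 m³/s × 3.156e+07 s/yr = 8.741e+08 m³/yr.
Steady-state CSTR mass balance: W = Q·C + k·V·C, so C = W/(Q + kV).
Q + kV = 8.741e+08 + 10·1.97e+09 = 2.057e+10 m³/yr.
C = 545/2.057e+10 = 2.649e-08 kg/m³ = 2.649e-05 mg/L = 0.02649 µg/L.

0.0265 µg/L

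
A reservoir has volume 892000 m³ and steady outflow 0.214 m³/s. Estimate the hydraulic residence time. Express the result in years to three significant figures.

0.132 yr

Q = 0.214 m³/s × 3.156e+07 s/yr = 6.753e+06 m³/yr.
Hydraulic residence time τ = V/Q = 892000/6.753e+06 = 0.1321 yr.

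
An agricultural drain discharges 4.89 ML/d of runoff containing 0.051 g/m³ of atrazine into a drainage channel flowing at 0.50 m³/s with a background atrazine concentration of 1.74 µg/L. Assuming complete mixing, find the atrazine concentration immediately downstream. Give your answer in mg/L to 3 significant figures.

0.00675 mg/L

4.89 ML/d = 0.0566 m³/s.
1.74 µg/L = 0.00174 mg/L.
Conservation of mass across the mixing zone: C = (0.0566·0.051 + 0.5·0.00174) / (0.0566 + 0.5) = 0.003756/0.5566 = 0.006749 mg/L.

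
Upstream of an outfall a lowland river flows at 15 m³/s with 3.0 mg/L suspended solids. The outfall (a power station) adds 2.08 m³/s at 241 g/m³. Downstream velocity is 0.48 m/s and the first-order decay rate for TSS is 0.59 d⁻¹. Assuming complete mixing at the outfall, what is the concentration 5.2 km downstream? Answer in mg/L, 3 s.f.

After complete mixing, C₀ = (2.08·241 + 15·3) / 17.08 = 31.98 mg/L.
Travel time t = 5200 m / 0.48 m/s = 1.083e+04 s = 0.1254 d.
C = 31.98·exp(−0.59·0.1254) = 31.98·0.9287 = 29.7 mg/L.

29.7 mg/L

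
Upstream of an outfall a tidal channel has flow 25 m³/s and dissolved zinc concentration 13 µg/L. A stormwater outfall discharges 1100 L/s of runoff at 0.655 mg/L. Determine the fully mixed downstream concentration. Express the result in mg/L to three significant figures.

0.0401 mg/L

1100 L/s = 1.1 m³/s.
13 µg/L = 0.013 mg/L.
By mass balance at complete mixing, C = (1.1·0.655 + 25·0.013) / (1.1 + 25) = 1.046/26.1 = 0.04006 mg/L.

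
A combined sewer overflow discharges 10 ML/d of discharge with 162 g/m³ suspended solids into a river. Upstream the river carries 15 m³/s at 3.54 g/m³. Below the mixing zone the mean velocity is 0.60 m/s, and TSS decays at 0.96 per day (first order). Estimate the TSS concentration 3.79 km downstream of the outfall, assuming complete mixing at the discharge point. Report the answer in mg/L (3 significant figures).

10 ML/d = 0.1157 m³/s.
After complete mixing, C₀ = (0.1157·162 + 15·3.54) / 15.12 = 4.753 mg/L.
Travel time t = 3790 m / 0.60 m/s = 6317 s = 0.07311 d.
C = 4.753·exp(−0.96·0.07311) = 4.753·0.9322 = 4.431 mg/L.

4.43 mg/L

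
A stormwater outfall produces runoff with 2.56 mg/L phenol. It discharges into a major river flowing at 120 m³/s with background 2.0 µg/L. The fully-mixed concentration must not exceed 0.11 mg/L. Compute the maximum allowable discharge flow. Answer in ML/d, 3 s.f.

457 ML/d

2.0 µg/L = 0.002 mg/L.
Mass balance at complete mixing: C_std·(Q_w + Q_r) = Q_w·C_e + Q_r·C_b.
Rearranging, Q_w = Q_r·(C_std − C_b)/(C_e − C_std) = 120·(0.11 − 0.002) / (2.56 − 0.11) = 5.29 m³/s.
= 457 ML/d.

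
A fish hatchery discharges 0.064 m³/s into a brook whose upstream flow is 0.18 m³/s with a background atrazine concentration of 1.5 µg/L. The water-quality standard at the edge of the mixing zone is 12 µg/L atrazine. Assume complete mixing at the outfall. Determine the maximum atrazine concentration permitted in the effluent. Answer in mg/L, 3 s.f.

0.0415 mg/L

1.5 µg/L = 0.0015 mg/L.
12 µg/L = 0.012 mg/L.
Mass balance: 0.012·0.244 = 0.064·Cₑ + 0.18·0.0015.
Cₑ = (0.002928 − 0.00027) / 0.064 = 0.04153 mg/L.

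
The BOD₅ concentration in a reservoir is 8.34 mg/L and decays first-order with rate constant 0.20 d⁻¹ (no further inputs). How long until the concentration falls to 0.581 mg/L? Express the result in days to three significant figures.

13.3 d

t = ln(C₀/C)/k = ln(8.34/0.581)/0.20 = 2.664/0.20 = 13.32 d.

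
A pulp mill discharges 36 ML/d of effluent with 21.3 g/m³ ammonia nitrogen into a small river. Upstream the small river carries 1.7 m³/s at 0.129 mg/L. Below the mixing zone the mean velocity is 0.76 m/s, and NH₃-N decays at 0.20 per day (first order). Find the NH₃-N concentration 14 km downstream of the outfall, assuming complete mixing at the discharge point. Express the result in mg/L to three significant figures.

4.12 mg/L

36 ML/d = 0.4167 m³/s.
After complete mixing, C₀ = (0.4167·21.3 + 1.7·0.129) / 2.117 = 4.297 mg/L.
Travel time t = 1.4e+04 m / 0.76 m/s = 1.842e+04 s = 0.2132 d.
C = 4.297·exp(−0.20·0.2132) = 4.297·0.9583 = 4.117 mg/L.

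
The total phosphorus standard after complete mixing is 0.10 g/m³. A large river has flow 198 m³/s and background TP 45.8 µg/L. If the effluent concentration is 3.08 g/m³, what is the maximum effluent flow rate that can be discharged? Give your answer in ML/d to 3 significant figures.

311 ML/d

45.8 µg/L = 0.0458 mg/L.
Mass balance at complete mixing: C_std·(Q_w + Q_r) = Q_w·C_e + Q_r·C_b.
Rearranging, Q_w = Q_r·(C_std − C_b)/(C_e − C_std) = 198·(0.1 − 0.0458) / (3.08 − 0.1) = 3.601 m³/s.
= 311.1 ML/d.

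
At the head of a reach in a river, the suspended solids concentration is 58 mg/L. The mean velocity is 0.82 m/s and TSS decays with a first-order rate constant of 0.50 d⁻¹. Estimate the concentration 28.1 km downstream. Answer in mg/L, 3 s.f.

47.6 mg/L

Travel time t = 28.1 km / 0.82 m/s = 2.81e+04/0.82 = 3.427e+04 s = 0.3966 d.
First-order decay: C = 58·exp(−0.50·0.3966) = 58·0.8201 = 47.57 mg/L.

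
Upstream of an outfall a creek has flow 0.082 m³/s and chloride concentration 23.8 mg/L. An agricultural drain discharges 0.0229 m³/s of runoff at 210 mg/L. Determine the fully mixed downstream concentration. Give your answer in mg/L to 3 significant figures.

64.4 mg/L

Conservation of mass across the mixing zone: C = (0.0229·210 + 0.082·23.8) / (0.0229 + 0.082) = 6.761/0.1049 = 64.45 mg/L.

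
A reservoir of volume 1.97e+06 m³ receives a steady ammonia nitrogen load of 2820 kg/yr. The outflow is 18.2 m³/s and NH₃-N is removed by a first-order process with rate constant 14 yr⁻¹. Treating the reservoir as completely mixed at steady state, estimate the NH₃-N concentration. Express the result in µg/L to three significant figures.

Outflow Q = 18.2 m³/s × 3.156e+07 s/yr = 5.743e+08 m³/yr.
Steady-state CSTR mass balance: W = Q·C + k·V·C, so C = W/(Q + kV).
Q + kV = 5.743e+08 + 14·1.97e+06 = 6.019e+08 m³/yr.
C = 2820/6.019e+08 = 4.685e-06 kg/m³ = 0.004685 mg/L = 4.685 µg/L.

4.68 µg/L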